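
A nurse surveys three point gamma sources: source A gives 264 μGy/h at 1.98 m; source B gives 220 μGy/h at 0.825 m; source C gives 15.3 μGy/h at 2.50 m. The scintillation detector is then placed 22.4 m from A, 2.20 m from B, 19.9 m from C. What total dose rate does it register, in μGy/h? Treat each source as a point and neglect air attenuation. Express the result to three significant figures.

Each source contributes Iᵢ·(dᵢ/rᵢ)²; contributions add.
A: 264 × (1.98/22.4)² = 2.063 μGy/h
B: 220 × (0.825/2.20)² = 30.94 μGy/h
C: 15.3 × (2.50/19.9)² = 0.2415 μGy/h
Total = 2.063 + 30.94 + 0.2415 = 33.24 μGy/h.

33.2 μGy/h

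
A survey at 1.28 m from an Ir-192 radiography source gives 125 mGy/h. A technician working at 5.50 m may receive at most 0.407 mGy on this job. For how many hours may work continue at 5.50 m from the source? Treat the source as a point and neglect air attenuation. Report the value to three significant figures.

Applying the 1/r² law, rate at 5.50 m:
125 × (1.28/5.50)² = 125 × 0.05416 = 6.770 mGy/h.
Stay time = 0.407 mGy ÷ 6.770 mGy/h = 0.06012 h.

0.0601 h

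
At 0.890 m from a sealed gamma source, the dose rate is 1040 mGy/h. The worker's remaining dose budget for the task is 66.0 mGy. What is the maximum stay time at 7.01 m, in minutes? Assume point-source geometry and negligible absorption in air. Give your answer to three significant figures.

236 min

Applying the 1/r² law, rate at 7.01 m:
(0.890/7.01)² = 0.01612, so 1040 × 0.01612 = 16.76 mGy/h.
Stay time = 66.0 mGy ÷ 16.76 mGy/h = 3.938 h = 236.3 min.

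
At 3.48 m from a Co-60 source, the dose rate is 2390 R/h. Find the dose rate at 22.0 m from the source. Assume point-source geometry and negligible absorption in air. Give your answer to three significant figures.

59.8 R/h

Applying the 1/r² law, the rate at 22.0 m is
(3.48/22.0)² = 0.02502, so 2390 × 0.02502 = 59.80 R/h.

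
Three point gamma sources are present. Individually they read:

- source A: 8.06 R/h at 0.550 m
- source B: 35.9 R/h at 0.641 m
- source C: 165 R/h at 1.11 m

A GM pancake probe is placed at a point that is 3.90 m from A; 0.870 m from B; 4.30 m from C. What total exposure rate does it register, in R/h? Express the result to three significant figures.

30.6 R/h

By superposition, sum each source's inverse-square contribution:
A: 8.06 × (0.550/3.90)² = 0.1603 R/h
B: 35.9 × (0.641/0.870)² = 19.49 R/h
C: 165 × (1.11/4.30)² = 10.99 R/h
Total = 0.1603 + 19.49 + 10.99 = 30.64 R/h.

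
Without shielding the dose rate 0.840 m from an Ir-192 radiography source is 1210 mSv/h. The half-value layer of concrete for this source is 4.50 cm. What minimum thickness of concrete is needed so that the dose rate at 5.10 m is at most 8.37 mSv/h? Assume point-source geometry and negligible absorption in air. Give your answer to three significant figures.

At 5.10 m, distance alone gives 1210 × (0.840/5.10)² = 1210 × 0.02713 = 32.83 mSv/h.
Further attenuation needed: 32.83/8.37 = 3.922.
n = log₂(3.922) = 1.972 half-value layers.
Thickness = 1.972 × 4.50 cm = 8.874 cm.

8.87 cm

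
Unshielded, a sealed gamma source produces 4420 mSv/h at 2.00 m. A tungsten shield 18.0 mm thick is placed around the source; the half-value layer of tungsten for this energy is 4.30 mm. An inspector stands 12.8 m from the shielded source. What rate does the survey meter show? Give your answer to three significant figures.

5.93 mSv/h

Distance alone: (2.00/12.8)² = 0.02441, so 4420 × 0.02441 = 107.9 mSv/h.
Shield: 18.0/4.30 = 4.186 half-value layers → attenuation 2^(−4.186) = 0.05494.
Combined: 107.9 × 0.05494 = 5.928 mSv/h.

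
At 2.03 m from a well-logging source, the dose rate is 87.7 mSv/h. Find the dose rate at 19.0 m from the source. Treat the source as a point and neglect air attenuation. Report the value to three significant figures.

1.00 mSv/h

By the inverse-square law, the rate at 19.0 m is
(2.03/19.0)² = 0.01142, so 87.7 × 0.01142 = 1.002 mSv/h.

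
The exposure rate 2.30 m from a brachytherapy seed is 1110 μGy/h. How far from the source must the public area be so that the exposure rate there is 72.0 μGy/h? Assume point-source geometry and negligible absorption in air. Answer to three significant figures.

Intensity scales as (d₁/d₂)², so d₂ = d₁·√(I₁/I₂).
I₁/I₂ = 1110/72.0 = 15.42, so d₂ = 2.30 × √15.42 = 9.032 m.

9.03 m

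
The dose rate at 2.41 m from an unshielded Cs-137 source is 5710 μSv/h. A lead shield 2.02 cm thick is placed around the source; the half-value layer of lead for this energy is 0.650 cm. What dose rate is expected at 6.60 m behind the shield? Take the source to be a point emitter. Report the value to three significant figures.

88.3 μSv/h

Distance alone: (2.41/6.60)² = 0.1333, so 5710 × 0.1333 = 761.1 μSv/h.
Shield: 2.02/0.650 = 3.108 half-value layers → attenuation 2^(−3.108) = 0.1160.
Combined: 761.1 × 0.1160 = 88.29 μSv/h.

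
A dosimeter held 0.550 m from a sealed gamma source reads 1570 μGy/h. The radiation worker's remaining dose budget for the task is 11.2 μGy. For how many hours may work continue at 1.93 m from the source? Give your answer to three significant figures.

0.0878 h

Intensity scales as (d₁/d₂)², so rate at 1.93 m:
1570 × (0.550/1.93)² = 1570 × 0.08121 = 127.5 μGy/h.
Stay time = 11.2 μGy ÷ 127.5 μGy/h = 0.08784 h.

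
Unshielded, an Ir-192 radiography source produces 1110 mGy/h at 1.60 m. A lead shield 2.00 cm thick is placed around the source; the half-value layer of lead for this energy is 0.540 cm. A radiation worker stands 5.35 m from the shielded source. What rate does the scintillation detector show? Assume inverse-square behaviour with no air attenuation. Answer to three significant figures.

Distance alone: (1.60/5.35)² = 0.08944, so 1110 × 0.08944 = 99.28 mGy/h.
Shield: 2.00/0.540 = 3.704 half-value layers → attenuation 2^(−3.704) = 0.07673.
Combined: 99.28 × 0.07673 = 7.618 mGy/h.

7.62 mGy/h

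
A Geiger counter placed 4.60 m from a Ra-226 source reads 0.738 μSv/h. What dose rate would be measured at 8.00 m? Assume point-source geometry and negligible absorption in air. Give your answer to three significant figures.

0.244 μSv/h

Since intensity falls as 1/r², scaling from 4.60 m to 8.00 m:
(4.60/8.00)² = 0.3306, so 0.738 × 0.3306 = 0.2440 μSv/h.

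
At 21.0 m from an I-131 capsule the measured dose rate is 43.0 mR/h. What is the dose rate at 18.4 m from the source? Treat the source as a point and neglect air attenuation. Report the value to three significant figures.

56.0 mR/h

Since intensity falls as 1/r², scaling from 21.0 m to 18.4 m:
43.0 × (21.0/18.4)² = 43.0 × 1.303 = 56.03 mR/h.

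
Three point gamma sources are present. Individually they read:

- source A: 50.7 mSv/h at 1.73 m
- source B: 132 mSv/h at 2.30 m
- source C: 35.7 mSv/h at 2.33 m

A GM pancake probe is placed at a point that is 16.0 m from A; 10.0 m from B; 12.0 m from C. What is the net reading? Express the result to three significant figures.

8.92 mSv/h

By superposition, sum each source's inverse-square contribution:
A: 50.7 × (1.73/16.0)² = 0.5927 mSv/h
B: 132 × (2.30/10.0)² = 6.983 mSv/h
C: 35.7 × (2.33/12.0)² = 1.346 mSv/h
Total = 0.5927 + 6.983 + 1.346 = 8.922 mSv/h.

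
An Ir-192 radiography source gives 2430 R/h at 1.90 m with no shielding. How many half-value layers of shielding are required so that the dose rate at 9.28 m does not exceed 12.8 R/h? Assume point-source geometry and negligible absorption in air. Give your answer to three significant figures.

At 9.28 m, distance alone gives (1.90/9.28)² = 0.04192, so 2430 × 0.04192 = 101.9 R/h.
Further attenuation needed: 101.9/12.8 = 7.961.
n = log₂(7.961) = 2.993 half-value layers.

2.99 half-value layers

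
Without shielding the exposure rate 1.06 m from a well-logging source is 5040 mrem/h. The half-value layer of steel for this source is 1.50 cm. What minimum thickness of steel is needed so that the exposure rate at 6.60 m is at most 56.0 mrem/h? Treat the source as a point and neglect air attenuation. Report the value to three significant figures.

1.82 cm

At 6.60 m, distance alone gives 5040 × (1.06/6.60)² = 5040 × 0.02579 = 130.0 mrem/h.
Further attenuation needed: 130.0/56.0 = 2.321.
n = log₂(2.321) = 1.215 half-value layers.
Thickness = 1.215 × 1.50 cm = 1.823 cm.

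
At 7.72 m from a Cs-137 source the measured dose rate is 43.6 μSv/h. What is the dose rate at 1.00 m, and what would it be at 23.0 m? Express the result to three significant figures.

Since intensity falls as 1/r²,
At 1.00 m: (7.72/1.00)² = 59.60, so 43.6 × 59.60 = 2599 μSv/h
At 23.0 m: 2599 × (1.00/23.0)² = 2599 × 0.001890 = 4.912 μSv/h.

2600 μSv/h; 4.91 μSv/h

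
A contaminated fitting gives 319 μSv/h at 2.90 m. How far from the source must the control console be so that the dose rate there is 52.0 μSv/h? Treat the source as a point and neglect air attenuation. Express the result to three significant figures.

7.18 m

Using I₁d₁² = I₂d₂², d₂ = d₁·√(I₁/I₂).
I₁/I₂ = 319/52.0 = 6.135, so d₂ = 2.90 × √6.135 = 7.183 m.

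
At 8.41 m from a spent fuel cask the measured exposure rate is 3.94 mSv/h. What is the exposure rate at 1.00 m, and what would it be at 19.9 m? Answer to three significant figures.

By the inverse-square law,
At 1.00 m: 3.94 × (8.41/1.00)² = 3.94 × 70.73 = 278.7 mSv/h
At 19.9 m: (1.00/19.9)² = 0.002525, so 278.7 × 0.002525 = 0.7037 mSv/h.

279 mSv/h; 0.704 mSv/h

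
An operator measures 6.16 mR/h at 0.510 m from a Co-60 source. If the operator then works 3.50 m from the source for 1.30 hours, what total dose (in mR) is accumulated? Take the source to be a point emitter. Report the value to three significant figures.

Since intensity falls as 1/r², rate at 3.50 m:
6.16 × (0.510/3.50)² = 6.16 × 0.02123 = 0.1308 mR/h.
Dose = rate × time = 0.1308 mR/h × 1.300 h = 0.1700 mR.

0.170 mR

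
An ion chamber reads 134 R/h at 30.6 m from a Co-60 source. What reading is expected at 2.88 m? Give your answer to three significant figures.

15100 R/h

By the inverse-square law, the rate at 2.88 m is
(30.6/2.88)² = 112.9, so 134 × 112.9 = 15130 R/h.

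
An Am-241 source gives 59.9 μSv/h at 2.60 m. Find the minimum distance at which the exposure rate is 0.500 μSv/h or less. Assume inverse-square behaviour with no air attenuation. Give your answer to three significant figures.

Applying the 1/r² law, d₂ = d₁·√(I₁/I₂).
I₁/I₂ = 59.9/0.500 = 119.8, so d₂ = 2.60 × √119.8 = 28.46 m.

28.5 m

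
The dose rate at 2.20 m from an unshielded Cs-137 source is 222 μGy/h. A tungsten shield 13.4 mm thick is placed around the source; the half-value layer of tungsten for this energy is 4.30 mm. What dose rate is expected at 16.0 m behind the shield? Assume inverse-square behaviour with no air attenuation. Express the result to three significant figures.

0.484 μGy/h

Distance alone: (2.20/16.0)² = 0.01891, so 222 × 0.01891 = 4.198 μGy/h.
Shield: 13.4/4.30 = 3.116 half-value layers → attenuation 2^(−3.116) = 0.1153.
Combined: 4.198 × 0.1153 = 0.4840 μGy/h.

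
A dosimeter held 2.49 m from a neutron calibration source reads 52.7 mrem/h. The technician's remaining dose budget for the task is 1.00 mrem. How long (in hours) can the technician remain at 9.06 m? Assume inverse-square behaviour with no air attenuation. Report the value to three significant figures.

0.251 h

Since intensity falls as 1/r², rate at 9.06 m:
52.7 × (2.49/9.06)² = 52.7 × 0.07553 = 3.980 mrem/h.
Stay time = 1.00 mrem ÷ 3.980 mrem/h = 0.2513 h.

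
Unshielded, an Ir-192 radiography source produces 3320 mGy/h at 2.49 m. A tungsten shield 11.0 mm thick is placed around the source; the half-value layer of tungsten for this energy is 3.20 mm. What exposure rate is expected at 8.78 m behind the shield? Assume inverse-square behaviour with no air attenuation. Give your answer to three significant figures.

24.6 mGy/h

Distance alone: (2.49/8.78)² = 0.08043, so 3320 × 0.08043 = 267.0 mGy/h.
Shield: 11.0/3.20 = 3.438 half-value layers → attenuation 2^(−3.438) = 0.09227.
Combined: 267.0 × 0.09227 = 24.64 mGy/h.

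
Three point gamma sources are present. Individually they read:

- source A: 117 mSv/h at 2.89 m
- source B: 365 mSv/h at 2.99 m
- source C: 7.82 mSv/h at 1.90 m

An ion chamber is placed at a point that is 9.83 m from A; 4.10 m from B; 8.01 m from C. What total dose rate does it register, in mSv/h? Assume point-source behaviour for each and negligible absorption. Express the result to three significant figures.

By superposition, sum each source's inverse-square contribution:
A: 117 × (2.89/9.83)² = 10.11 mSv/h
B: 365 × (2.99/4.10)² = 194.1 mSv/h
C: 7.82 × (1.90/8.01)² = 0.4400 mSv/h
Total = 10.11 + 194.1 + 0.4400 = 204.7 mSv/h.

205 mSv/h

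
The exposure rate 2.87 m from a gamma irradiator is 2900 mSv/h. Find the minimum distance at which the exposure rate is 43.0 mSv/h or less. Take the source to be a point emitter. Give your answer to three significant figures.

23.6 m

Intensity scales as (d₁/d₂)², so d₂ = d₁·√(I₁/I₂).
I₁/I₂ = 2900/43.0 = 67.44, so d₂ = 2.87 × √67.44 = 23.57 m.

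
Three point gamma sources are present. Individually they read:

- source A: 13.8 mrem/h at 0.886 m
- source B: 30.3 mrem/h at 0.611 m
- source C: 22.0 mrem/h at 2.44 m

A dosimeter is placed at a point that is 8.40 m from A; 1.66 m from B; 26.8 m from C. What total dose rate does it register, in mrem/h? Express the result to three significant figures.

4.44 mrem/h

By superposition, sum each source's inverse-square contribution:
A: 13.8 × (0.886/8.40)² = 0.1535 mrem/h
B: 30.3 × (0.611/1.66)² = 4.105 mrem/h
C: 22.0 × (2.44/26.8)² = 0.1824 mrem/h
Total = 0.1535 + 4.105 + 0.1824 = 4.441 mrem/h.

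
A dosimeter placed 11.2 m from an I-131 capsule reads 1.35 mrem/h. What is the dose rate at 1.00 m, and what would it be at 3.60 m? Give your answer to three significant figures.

169 mrem/h; 13.1 mrem/h

Applying the 1/r² law,
At 1.00 m: (11.2/1.00)² = 125.4, so 1.35 × 125.4 = 169.3 mrem/h
At 3.60 m: 169.3 × (1.00/3.60)² = 169.3 × 0.07716 = 13.06 mrem/h.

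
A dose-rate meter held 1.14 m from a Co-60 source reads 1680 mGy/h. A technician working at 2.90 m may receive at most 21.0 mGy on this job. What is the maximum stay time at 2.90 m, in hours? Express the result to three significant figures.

0.0809 h

By the inverse-square law, rate at 2.90 m:
(1.14/2.90)² = 0.1545, so 1680 × 0.1545 = 259.6 mGy/h.
Stay time = 21.0 mGy ÷ 259.6 mGy/h = 0.08089 h.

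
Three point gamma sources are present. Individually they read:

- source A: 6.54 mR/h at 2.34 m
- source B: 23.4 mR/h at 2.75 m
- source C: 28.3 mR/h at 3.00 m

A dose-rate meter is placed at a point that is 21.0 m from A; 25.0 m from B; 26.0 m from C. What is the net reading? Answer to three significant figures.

Each source contributes Iᵢ·(dᵢ/rᵢ)²; contributions add.
A: 6.54 × (2.34/21.0)² = 0.08120 mR/h
B: 23.4 × (2.75/25.0)² = 0.2831 mR/h
C: 28.3 × (3.00/26.0)² = 0.3768 mR/h
Total = 0.08120 + 0.2831 + 0.3768 = 0.7411 mR/h.

0.741 mR/h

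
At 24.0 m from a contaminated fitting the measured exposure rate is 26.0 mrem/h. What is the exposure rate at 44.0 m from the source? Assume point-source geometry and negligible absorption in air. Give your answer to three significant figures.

Intensity scales as (d₁/d₂)², so scaling from 24.0 m to 44.0 m:
26.0 × (24.0/44.0)² = 26.0 × 0.2975 = 7.735 mrem/h.

7.74 mrem/h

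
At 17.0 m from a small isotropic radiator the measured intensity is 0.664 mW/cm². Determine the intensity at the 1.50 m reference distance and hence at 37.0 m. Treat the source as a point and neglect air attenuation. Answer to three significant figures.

Using I₁d₁² = I₂d₂²,
At 1.50 m: (17.0/1.50)² = 128.4, so 0.664 × 128.4 = 85.26 mW/cm²
At 37.0 m: 85.26 × (1.50/37.0)² = 85.26 × 0.001644 = 0.1402 mW/cm².

85.3 mW/cm²; 0.140 mW/cm²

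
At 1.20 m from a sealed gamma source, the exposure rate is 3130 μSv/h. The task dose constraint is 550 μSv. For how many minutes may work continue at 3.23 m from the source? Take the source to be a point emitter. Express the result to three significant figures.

By the inverse-square law, rate at 3.23 m:
(1.20/3.23)² = 0.1380, so 3130 × 0.1380 = 431.9 μSv/h.
Stay time = 550 μSv ÷ 431.9 μSv/h = 1.273 h = 76.38 min.

76.4 min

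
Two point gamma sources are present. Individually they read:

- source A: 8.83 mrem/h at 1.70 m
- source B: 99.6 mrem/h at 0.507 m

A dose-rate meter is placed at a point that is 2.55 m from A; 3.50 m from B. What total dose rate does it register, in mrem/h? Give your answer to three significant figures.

By superposition, sum each source's inverse-square contribution:
A: 8.83 × (1.70/2.55)² = 3.924 mrem/h
B: 99.6 × (0.507/3.50)² = 2.090 mrem/h
Total = 3.924 + 2.090 = 6.014 mrem/h.

6.01 mrem/h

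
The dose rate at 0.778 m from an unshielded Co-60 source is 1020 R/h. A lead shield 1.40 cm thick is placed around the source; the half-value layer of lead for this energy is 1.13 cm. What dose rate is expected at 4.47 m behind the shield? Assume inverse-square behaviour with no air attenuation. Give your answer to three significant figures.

Distance alone: 1020 × (0.778/4.47)² = 1020 × 0.03029 = 30.90 R/h.
Shield: 1.40/1.13 = 1.239 half-value layers → attenuation 2^(−1.239) = 0.4237.
Combined: 30.90 × 0.4237 = 13.09 R/h.

13.1 R/h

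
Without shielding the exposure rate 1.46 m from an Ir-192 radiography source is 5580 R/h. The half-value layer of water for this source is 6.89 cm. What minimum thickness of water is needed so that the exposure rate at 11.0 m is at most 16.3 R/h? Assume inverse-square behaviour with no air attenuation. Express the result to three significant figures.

At 11.0 m, distance alone gives 5580 × (1.46/11.0)² = 5580 × 0.01762 = 98.32 R/h.
Further attenuation needed: 98.32/16.3 = 6.032.
n = log₂(6.032) = 2.593 half-value layers.
Thickness = 2.593 × 6.89 cm = 17.87 cm.

17.9 cm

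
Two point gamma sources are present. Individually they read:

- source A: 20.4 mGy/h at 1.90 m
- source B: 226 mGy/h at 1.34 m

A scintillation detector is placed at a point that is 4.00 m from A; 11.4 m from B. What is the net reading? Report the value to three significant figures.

7.73 mGy/h

By superposition, sum each source's inverse-square contribution:
A: 20.4 × (1.90/4.00)² = 4.603 mGy/h
B: 226 × (1.34/11.4)² = 3.123 mGy/h
Total = 4.603 + 3.123 = 7.726 mGy/h.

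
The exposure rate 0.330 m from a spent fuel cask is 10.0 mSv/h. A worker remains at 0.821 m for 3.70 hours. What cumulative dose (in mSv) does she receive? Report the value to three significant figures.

5.98 mSv

Applying the 1/r² law, rate at 0.821 m:
(0.330/0.821)² = 0.1616, so 10.0 × 0.1616 = 1.616 mSv/h.
Dose = rate × time = 1.616 mSv/h × 3.700 h = 5.979 mSv.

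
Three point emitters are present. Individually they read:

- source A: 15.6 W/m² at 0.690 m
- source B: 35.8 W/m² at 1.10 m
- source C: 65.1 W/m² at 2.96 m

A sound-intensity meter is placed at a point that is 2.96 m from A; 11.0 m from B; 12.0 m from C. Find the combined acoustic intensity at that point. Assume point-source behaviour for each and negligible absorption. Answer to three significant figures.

Each source contributes Iᵢ·(dᵢ/rᵢ)²; contributions add.
A: 15.6 × (0.690/2.96)² = 0.8477 W/m²
B: 35.8 × (1.10/11.0)² = 0.3580 W/m²
C: 65.1 × (2.96/12.0)² = 3.961 W/m²
Total = 0.8477 + 0.3580 + 3.961 = 5.167 W/m².

5.17 W/m²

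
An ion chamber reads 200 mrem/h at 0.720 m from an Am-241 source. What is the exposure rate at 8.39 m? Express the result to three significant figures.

Intensity scales as (d₁/d₂)², so the rate at 8.39 m is
(0.720/8.39)² = 0.007364, so 200 × 0.007364 = 1.473 mrem/h.

1.47 mrem/h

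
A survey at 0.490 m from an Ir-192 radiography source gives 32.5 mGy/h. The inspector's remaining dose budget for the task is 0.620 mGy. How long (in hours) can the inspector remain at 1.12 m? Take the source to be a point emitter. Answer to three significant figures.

0.0997 h

Since intensity falls as 1/r², rate at 1.12 m:
(0.490/1.12)² = 0.1914, so 32.5 × 0.1914 = 6.220 mGy/h.
Stay time = 0.620 mGy ÷ 6.220 mGy/h = 0.09968 h.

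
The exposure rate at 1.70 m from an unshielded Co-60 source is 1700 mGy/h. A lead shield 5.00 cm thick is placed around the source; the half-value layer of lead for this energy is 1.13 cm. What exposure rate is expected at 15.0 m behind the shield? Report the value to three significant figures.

1.02 mGy/h

Distance alone: 1700 × (1.70/15.0)² = 1700 × 0.01284 = 21.83 mGy/h.
Shield: 5.00/1.13 = 4.425 half-value layers → attenuation 2^(−4.425) = 0.04655.
Combined: 21.83 × 0.04655 = 1.016 mGy/h.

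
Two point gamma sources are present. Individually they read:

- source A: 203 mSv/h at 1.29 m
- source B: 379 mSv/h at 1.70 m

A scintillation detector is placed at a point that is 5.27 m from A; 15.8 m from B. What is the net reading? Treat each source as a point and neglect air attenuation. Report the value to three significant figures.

16.6 mSv/h

By superposition, sum each source's inverse-square contribution:
A: 203 × (1.29/5.27)² = 12.16 mSv/h
B: 379 × (1.70/15.8)² = 4.388 mSv/h
Total = 12.16 + 4.388 = 16.55 mSv/h.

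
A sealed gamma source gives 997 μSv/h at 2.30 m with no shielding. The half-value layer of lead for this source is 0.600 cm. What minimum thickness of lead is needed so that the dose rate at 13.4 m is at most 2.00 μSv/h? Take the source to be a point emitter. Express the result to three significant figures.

At 13.4 m, distance alone gives (2.30/13.4)² = 0.02946, so 997 × 0.02946 = 29.37 μSv/h.
Further attenuation needed: 29.37/2.00 = 14.69.
n = log₂(14.69) = 3.877 half-value layers.
Thickness = 3.877 × 0.600 cm = 2.326 cm.

2.33 cm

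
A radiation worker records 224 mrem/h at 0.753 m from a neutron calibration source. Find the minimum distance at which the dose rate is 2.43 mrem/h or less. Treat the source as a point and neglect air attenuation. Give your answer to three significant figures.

Since intensity falls as 1/r², d₂ = d₁·√(I₁/I₂).
I₁/I₂ = 224/2.43 = 92.18, so d₂ = 0.753 × √92.18 = 7.230 m.

7.23 m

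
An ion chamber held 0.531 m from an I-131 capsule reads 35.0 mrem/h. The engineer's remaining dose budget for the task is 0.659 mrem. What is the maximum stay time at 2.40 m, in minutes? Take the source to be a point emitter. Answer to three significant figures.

Since intensity falls as 1/r², rate at 2.40 m:
(0.531/2.40)² = 0.04895, so 35.0 × 0.04895 = 1.713 mrem/h.
Stay time = 0.659 mrem ÷ 1.713 mrem/h = 0.3847 h = 23.08 min.

23.1 min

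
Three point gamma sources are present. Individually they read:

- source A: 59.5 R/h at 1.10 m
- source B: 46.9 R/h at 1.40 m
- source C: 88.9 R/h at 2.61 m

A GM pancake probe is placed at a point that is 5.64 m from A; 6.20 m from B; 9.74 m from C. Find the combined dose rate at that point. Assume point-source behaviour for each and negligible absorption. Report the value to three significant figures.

11.0 R/h

By superposition, sum each source's inverse-square contribution:
A: 59.5 × (1.10/5.64)² = 2.263 R/h
B: 46.9 × (1.40/6.20)² = 2.391 R/h
C: 88.9 × (2.61/9.74)² = 6.384 R/h
Total = 2.263 + 2.391 + 6.384 = 11.04 R/h.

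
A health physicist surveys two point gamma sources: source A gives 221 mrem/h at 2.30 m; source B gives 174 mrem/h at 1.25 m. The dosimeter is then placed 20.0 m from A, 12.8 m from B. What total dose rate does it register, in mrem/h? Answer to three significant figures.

By superposition, sum each source's inverse-square contribution:
A: 221 × (2.30/20.0)² = 2.923 mrem/h
B: 174 × (1.25/12.8)² = 1.659 mrem/h
Total = 2.923 + 1.659 = 4.582 mrem/h.

4.58 mrem/h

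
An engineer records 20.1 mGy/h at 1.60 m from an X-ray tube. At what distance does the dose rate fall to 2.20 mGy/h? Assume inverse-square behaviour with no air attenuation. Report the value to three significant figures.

4.84 m

By the inverse-square law, d₂ = d₁·√(I₁/I₂).
I₁/I₂ = 20.1/2.20 = 9.136, so d₂ = 1.60 × √9.136 = 4.836 m.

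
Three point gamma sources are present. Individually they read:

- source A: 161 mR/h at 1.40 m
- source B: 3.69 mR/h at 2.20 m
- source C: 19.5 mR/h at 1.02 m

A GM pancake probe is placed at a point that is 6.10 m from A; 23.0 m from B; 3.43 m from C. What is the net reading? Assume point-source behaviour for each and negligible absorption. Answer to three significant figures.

10.2 mR/h

Each source contributes Iᵢ·(dᵢ/rᵢ)²; contributions add.
A: 161 × (1.40/6.10)² = 8.481 mR/h
B: 3.69 × (2.20/23.0)² = 0.03376 mR/h
C: 19.5 × (1.02/3.43)² = 1.724 mR/h
Total = 8.481 + 0.03376 + 1.724 = 10.24 mR/h.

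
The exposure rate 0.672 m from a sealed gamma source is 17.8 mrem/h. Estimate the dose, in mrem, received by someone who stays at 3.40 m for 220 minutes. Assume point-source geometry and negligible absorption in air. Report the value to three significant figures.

2.55 mrem

Intensity scales as (d₁/d₂)², so rate at 3.40 m:
(0.672/3.40)² = 0.03906, so 17.8 × 0.03906 = 0.6953 mrem/h.
Dose = rate × time = 0.6953 mrem/h × 3.667 h = 2.550 mrem.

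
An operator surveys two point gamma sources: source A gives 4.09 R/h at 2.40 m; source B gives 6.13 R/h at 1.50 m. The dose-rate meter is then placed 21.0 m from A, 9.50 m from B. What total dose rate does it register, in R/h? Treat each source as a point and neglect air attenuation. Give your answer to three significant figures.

0.206 R/h

Each source contributes Iᵢ·(dᵢ/rᵢ)²; contributions add.
A: 4.09 × (2.40/21.0)² = 0.05342 R/h
B: 6.13 × (1.50/9.50)² = 0.1528 R/h
Total = 0.05342 + 0.1528 = 0.2062 R/h.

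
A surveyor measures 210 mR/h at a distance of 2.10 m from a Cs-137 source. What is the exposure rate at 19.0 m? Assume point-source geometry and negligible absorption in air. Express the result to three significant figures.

Using I₁d₁² = I₂d₂², the rate at 19.0 m is
210 × (2.10/19.0)² = 210 × 0.01222 = 2.566 mR/h.

2.57 mR/h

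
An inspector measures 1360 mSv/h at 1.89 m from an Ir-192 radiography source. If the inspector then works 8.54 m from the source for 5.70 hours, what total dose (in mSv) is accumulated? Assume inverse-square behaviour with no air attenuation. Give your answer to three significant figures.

380 mSv

Using I₁d₁² = I₂d₂², rate at 8.54 m:
(1.89/8.54)² = 0.04898, so 1360 × 0.04898 = 66.61 mSv/h.
Dose = rate × time = 66.61 mSv/h × 5.700 h = 379.7 mSv.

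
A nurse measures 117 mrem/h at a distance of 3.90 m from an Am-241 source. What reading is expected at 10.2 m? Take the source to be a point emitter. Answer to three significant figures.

Applying the 1/r² law, the rate at 10.2 m is
(3.90/10.2)² = 0.1462, so 117 × 0.1462 = 17.11 mrem/h.

17.1 mrem/h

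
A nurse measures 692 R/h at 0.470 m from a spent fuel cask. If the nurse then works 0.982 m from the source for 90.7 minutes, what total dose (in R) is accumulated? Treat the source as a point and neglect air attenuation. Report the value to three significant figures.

Since intensity falls as 1/r², rate at 0.982 m:
(0.470/0.982)² = 0.2291, so 692 × 0.2291 = 158.5 R/h.
Dose = rate × time = 158.5 R/h × 1.512 h = 239.7 R.

240 R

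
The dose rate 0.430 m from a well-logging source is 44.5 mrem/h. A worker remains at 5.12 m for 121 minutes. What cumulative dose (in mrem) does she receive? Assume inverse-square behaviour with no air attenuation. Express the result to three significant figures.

0.633 mrem

By the inverse-square law, rate at 5.12 m:
(0.430/5.12)² = 0.007053, so 44.5 × 0.007053 = 0.3139 mrem/h.
Dose = rate × time = 0.3139 mrem/h × 2.017 h = 0.6331 mrem.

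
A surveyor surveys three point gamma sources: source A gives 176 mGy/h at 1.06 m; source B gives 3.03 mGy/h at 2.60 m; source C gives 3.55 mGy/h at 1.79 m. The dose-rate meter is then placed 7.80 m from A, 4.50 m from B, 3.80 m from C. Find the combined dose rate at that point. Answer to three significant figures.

5.05 mGy/h

Each source contributes Iᵢ·(dᵢ/rᵢ)²; contributions add.
A: 176 × (1.06/7.80)² = 3.250 mGy/h
B: 3.03 × (2.60/4.50)² = 1.011 mGy/h
C: 3.55 × (1.79/3.80)² = 0.7877 mGy/h
Total = 3.250 + 1.011 + 0.7877 = 5.049 mGy/h.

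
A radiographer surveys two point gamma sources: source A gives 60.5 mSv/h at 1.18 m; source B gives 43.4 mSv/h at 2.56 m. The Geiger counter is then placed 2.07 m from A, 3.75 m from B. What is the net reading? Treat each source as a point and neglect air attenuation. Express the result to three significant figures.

By superposition, sum each source's inverse-square contribution:
A: 60.5 × (1.18/2.07)² = 19.66 mSv/h
B: 43.4 × (2.56/3.75)² = 20.23 mSv/h
Total = 19.66 + 20.23 = 39.89 mSv/h.

39.9 mSv/h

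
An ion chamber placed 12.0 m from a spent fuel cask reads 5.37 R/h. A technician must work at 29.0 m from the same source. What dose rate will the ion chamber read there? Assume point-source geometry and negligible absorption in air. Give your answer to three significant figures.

Using I₁d₁² = I₂d₂², scaling from 12.0 m to 29.0 m:
5.37 × (12.0/29.0)² = 5.37 × 0.1712 = 0.9193 R/h.

0.919 R/h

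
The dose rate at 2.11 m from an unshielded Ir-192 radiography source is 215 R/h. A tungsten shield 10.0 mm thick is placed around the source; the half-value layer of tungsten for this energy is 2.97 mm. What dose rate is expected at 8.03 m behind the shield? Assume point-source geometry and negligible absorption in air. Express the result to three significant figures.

1.44 R/h

Distance alone: (2.11/8.03)² = 0.06905, so 215 × 0.06905 = 14.85 R/h.
Shield: 10.0/2.97 = 3.367 half-value layers → attenuation 2^(−3.367) = 0.09692.
Combined: 14.85 × 0.09692 = 1.439 R/h.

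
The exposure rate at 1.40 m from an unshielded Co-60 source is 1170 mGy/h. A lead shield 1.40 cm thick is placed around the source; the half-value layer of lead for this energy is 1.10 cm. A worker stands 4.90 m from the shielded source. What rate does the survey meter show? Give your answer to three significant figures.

Distance alone: (1.40/4.90)² = 0.08163, so 1170 × 0.08163 = 95.51 mGy/h.
Shield: 1.40/1.10 = 1.273 half-value layers → attenuation 2^(−1.273) = 0.4138.
Combined: 95.51 × 0.4138 = 39.52 mGy/h.

39.5 mGy/h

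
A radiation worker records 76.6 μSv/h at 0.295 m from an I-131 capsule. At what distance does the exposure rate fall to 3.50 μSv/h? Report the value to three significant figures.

1.38 m

By the inverse-square law, d₂ = d₁·√(I₁/I₂).
I₁/I₂ = 76.6/3.50 = 21.89, so d₂ = 0.295 × √21.89 = 1.380 m.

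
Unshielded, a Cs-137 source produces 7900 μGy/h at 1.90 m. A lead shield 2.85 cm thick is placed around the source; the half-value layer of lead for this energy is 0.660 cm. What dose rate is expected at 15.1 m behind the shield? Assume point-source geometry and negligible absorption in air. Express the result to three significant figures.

Distance alone: 7900 × (1.90/15.1)² = 7900 × 0.01583 = 125.1 μGy/h.
Shield: 2.85/0.660 = 4.318 half-value layers → attenuation 2^(−4.318) = 0.05014.
Combined: 125.1 × 0.05014 = 6.273 μGy/h.

6.27 μGy/h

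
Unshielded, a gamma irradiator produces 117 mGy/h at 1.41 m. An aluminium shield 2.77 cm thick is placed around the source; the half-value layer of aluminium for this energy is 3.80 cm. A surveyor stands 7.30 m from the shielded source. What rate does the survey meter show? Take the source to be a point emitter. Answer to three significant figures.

2.63 mGy/h

Distance alone: 117 × (1.41/7.30)² = 117 × 0.03731 = 4.365 mGy/h.
Shield: 2.77/3.80 = 0.7289 half-value layers → attenuation 2^(−0.7289) = 0.6034.
Combined: 4.365 × 0.6034 = 2.634 mGy/h.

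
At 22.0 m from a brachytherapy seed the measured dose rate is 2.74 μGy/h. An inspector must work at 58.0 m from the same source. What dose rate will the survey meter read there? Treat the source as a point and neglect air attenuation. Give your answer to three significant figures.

0.394 μGy/h

Intensity scales as (d₁/d₂)², so scaling from 22.0 m to 58.0 m:
(22.0/58.0)² = 0.1439, so 2.74 × 0.1439 = 0.3943 μGy/h.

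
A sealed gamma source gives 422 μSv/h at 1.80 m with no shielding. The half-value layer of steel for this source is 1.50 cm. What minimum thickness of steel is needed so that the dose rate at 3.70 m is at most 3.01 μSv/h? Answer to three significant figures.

At 3.70 m, distance alone gives (1.80/3.70)² = 0.2367, so 422 × 0.2367 = 99.89 μSv/h.
Further attenuation needed: 99.89/3.01 = 33.19.
n = log₂(33.19) = 5.053 half-value layers.
Thickness = 5.053 × 1.50 cm = 7.579 cm.

7.58 cm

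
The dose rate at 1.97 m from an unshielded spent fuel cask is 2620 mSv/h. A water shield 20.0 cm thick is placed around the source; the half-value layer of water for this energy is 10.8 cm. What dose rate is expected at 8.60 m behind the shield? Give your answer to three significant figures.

Distance alone: (1.97/8.60)² = 0.05247, so 2620 × 0.05247 = 137.5 mSv/h.
Shield: 20.0/10.8 = 1.852 half-value layers → attenuation 2^(−1.852) = 0.2770.
Combined: 137.5 × 0.2770 = 38.09 mSv/h.

38.1 mSv/h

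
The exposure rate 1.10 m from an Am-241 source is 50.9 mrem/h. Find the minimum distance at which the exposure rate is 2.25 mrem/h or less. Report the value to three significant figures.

5.23 m

Intensity scales as (d₁/d₂)², so d₂ = d₁·√(I₁/I₂).
I₁/I₂ = 50.9/2.25 = 22.62, so d₂ = 1.10 × √22.62 = 5.232 m.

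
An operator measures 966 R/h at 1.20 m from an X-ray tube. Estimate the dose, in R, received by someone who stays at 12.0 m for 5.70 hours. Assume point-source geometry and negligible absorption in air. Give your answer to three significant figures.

Applying the 1/r² law, rate at 12.0 m:
(1.20/12.0)² = 0.01000, so 966 × 0.01000 = 9.660 R/h.
Dose = rate × time = 9.660 R/h × 5.700 h = 55.06 R.

55.1 R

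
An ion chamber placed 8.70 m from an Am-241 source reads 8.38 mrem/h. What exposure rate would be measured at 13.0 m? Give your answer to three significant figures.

3.75 mrem/h

By the inverse-square law, scaling from 8.70 m to 13.0 m:
(8.70/13.0)² = 0.4479, so 8.38 × 0.4479 = 3.753 mrem/h.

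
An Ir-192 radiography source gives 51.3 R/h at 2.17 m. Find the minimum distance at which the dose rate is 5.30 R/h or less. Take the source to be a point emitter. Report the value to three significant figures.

6.75 m

Since intensity falls as 1/r², d₂ = d₁·√(I₁/I₂).
I₁/I₂ = 51.3/5.30 = 9.679, so d₂ = 2.17 × √9.679 = 6.751 m.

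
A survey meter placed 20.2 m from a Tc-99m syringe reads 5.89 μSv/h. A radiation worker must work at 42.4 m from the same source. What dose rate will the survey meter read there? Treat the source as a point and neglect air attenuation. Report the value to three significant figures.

1.34 μSv/h

By the inverse-square law, scaling from 20.2 m to 42.4 m:
5.89 × (20.2/42.4)² = 5.89 × 0.2270 = 1.337 μSv/h.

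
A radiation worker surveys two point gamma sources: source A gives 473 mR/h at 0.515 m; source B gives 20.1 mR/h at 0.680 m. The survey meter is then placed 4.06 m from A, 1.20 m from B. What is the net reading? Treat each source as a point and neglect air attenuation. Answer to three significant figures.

By superposition, sum each source's inverse-square contribution:
A: 473 × (0.515/4.06)² = 7.611 mR/h
B: 20.1 × (0.680/1.20)² = 6.454 mR/h
Total = 7.611 + 6.454 = 14.06 mR/h.

14.1 mR/h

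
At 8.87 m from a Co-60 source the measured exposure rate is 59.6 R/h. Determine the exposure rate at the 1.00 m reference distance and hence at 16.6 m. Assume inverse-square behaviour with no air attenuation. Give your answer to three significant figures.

Applying the 1/r² law,
At 1.00 m: 59.6 × (8.87/1.00)² = 59.6 × 78.68 = 4689 R/h
At 16.6 m: 4689 × (1.00/16.6)² = 4689 × 0.003629 = 17.02 R/h.

4690 R/h; 17.0 R/h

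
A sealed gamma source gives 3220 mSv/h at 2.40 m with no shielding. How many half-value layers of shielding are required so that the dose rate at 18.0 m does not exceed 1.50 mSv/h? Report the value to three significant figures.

5.25 half-value layers

At 18.0 m, distance alone gives 3220 × (2.40/18.0)² = 3220 × 0.01778 = 57.25 mSv/h.
Further attenuation needed: 57.25/1.50 = 38.17.
n = log₂(38.17) = 5.254 half-value layers.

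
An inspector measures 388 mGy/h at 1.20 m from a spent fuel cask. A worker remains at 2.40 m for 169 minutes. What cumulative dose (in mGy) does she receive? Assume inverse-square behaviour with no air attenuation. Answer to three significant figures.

By the inverse-square law, rate at 2.40 m:
(1.20/2.40)² = 0.2500, so 388 × 0.2500 = 97.00 mGy/h.
Dose = rate × time = 97.00 mGy/h × 2.817 h = 273.2 mGy.

273 mGy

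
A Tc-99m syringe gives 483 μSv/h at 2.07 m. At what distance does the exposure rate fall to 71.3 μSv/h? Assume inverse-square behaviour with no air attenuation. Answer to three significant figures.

5.39 m

Using I₁d₁² = I₂d₂², d₂ = d₁·√(I₁/I₂).
I₁/I₂ = 483/71.3 = 6.774, so d₂ = 2.07 × √6.774 = 5.388 m.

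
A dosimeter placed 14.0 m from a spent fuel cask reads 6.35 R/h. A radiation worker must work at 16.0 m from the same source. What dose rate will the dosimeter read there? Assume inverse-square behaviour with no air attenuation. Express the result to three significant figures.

By the inverse-square law, scaling from 14.0 m to 16.0 m:
6.35 × (14.0/16.0)² = 6.35 × 0.7656 = 4.862 R/h.

4.86 R/h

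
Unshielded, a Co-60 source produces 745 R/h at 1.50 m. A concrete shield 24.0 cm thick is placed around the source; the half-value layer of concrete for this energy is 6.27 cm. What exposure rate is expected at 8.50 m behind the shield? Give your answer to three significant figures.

Distance alone: (1.50/8.50)² = 0.03114, so 745 × 0.03114 = 23.20 R/h.
Shield: 24.0/6.27 = 3.828 half-value layers → attenuation 2^(−3.828) = 0.07041.
Combined: 23.20 × 0.07041 = 1.634 R/h.

1.63 R/h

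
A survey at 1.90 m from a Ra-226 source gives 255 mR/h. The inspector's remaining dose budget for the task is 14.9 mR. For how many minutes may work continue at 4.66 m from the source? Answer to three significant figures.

21.1 min

Using I₁d₁² = I₂d₂², rate at 4.66 m:
(1.90/4.66)² = 0.1662, so 255 × 0.1662 = 42.38 mR/h.
Stay time = 14.9 mR ÷ 42.38 mR/h = 0.3516 h = 21.10 min.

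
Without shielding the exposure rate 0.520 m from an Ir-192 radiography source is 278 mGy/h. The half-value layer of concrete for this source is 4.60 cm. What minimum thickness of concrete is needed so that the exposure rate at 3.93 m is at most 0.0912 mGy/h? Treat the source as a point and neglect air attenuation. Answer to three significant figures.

At 3.93 m, distance alone gives (0.520/3.93)² = 0.01751, so 278 × 0.01751 = 4.868 mGy/h.
Further attenuation needed: 4.868/0.0912 = 53.38.
n = log₂(53.38) = 5.738 half-value layers.
Thickness = 5.738 × 4.60 cm = 26.39 cm.

26.4 cm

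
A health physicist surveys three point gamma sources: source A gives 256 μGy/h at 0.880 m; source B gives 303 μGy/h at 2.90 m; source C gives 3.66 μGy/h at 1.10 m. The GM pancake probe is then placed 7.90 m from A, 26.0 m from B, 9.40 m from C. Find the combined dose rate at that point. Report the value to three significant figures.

Each source contributes Iᵢ·(dᵢ/rᵢ)²; contributions add.
A: 256 × (0.880/7.90)² = 3.177 μGy/h
B: 303 × (2.90/26.0)² = 3.770 μGy/h
C: 3.66 × (1.10/9.40)² = 0.05012 μGy/h
Total = 3.177 + 3.770 + 0.05012 = 6.997 μGy/h.

7.00 μGy/h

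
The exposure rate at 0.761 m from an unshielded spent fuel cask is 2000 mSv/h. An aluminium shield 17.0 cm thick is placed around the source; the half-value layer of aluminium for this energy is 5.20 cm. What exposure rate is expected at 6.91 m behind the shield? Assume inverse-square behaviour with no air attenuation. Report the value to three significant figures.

2.52 mSv/h

Distance alone: 2000 × (0.761/6.91)² = 2000 × 0.01213 = 24.26 mSv/h.
Shield: 17.0/5.20 = 3.269 half-value layers → attenuation 2^(−3.269) = 0.1037.
Combined: 24.26 × 0.1037 = 2.516 mSv/h.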